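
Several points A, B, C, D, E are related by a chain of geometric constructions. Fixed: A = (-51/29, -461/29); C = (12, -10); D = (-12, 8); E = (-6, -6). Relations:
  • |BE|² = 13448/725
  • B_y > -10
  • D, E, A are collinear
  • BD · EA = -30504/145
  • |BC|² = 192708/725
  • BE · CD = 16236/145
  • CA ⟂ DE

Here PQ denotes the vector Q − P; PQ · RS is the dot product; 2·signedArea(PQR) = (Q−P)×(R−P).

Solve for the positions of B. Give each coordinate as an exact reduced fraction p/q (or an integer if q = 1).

1. B_x = -624/145  [BE · CD = 16236/145 ∩ BD · EA = -30504/145]
2. B_y = -1444/145  [BE · CD = 16236/145 ∩ BD · EA = -30504/145]
   → B = (-624/145, -1444/145)

B = (-624/145, -1444/145)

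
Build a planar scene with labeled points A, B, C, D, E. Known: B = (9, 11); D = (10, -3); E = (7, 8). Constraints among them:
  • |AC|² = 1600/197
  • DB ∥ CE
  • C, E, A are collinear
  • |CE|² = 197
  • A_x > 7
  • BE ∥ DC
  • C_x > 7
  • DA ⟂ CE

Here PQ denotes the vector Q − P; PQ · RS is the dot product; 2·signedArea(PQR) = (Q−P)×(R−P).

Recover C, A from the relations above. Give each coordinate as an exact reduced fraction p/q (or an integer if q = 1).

1. C_x = 8  [DB ∥ CE ∩ BE ∥ DC]
2. C_y = -6  [DB ∥ CE ∩ BE ∥ DC]
   → C = (8, -6)
3. A_x = 1536/197  [C, E, A are collinear ∩ DA ⟂ CE]
4. A_y = -622/197  [C, E, A are collinear ∩ DA ⟂ CE]
   → A = (1536/197, -622/197)

A = (1536/197, -622/197)
C = (8, -6)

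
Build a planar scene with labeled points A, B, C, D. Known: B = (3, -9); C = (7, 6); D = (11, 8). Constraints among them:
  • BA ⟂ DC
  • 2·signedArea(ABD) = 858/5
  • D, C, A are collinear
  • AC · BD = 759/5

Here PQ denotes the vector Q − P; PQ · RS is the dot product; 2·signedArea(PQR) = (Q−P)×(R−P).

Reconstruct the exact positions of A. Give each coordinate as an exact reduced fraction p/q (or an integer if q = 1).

1. A_x = -11/5  [D, C, A are collinear ∩ BA ⟂ DC]
2. A_y = 7/5  [D, C, A are collinear ∩ BA ⟂ DC]
   → A = (-11/5, 7/5)

A = (-11/5, 7/5)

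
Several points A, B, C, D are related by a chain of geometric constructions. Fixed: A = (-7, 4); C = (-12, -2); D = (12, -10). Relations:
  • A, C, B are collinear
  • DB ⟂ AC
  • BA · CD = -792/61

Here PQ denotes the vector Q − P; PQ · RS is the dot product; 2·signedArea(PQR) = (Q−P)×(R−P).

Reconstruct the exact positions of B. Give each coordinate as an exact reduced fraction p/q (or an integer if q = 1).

B = (-372/61, 310/61)

1. B_x = -372/61  [A, C, B are collinear ∩ DB ⟂ AC]
2. B_y = 310/61  [A, C, B are collinear ∩ DB ⟂ AC]
   → B = (-372/61, 310/61)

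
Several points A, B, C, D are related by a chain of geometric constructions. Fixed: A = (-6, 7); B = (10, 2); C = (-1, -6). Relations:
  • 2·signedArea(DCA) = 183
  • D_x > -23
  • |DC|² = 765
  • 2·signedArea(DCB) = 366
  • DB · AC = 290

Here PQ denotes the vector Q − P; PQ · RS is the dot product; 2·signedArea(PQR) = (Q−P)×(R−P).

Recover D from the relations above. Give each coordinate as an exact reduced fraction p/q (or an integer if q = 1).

1. D_x = -22  [2·signedArea(DCB) = 366 ∩ 2·signedArea(DCA) = 183]
2. D_y = 12  [2·signedArea(DCB) = 366 ∩ 2·signedArea(DCA) = 183]
   → D = (-22, 12)

D = (-22, 12)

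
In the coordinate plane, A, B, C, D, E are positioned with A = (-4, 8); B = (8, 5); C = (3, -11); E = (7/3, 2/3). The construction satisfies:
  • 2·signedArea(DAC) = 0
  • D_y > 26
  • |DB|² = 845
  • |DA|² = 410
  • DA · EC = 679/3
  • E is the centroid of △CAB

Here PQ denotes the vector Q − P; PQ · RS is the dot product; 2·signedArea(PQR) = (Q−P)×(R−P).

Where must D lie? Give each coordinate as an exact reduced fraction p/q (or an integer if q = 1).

D = (-11, 27)

1. D_x = -11  [2·signedArea(DAC) = 0 ∩ DA · EC = 679/3]
2. D_y = 27  [2·signedArea(DAC) = 0 ∩ DA · EC = 679/3]
   → D = (-11, 27)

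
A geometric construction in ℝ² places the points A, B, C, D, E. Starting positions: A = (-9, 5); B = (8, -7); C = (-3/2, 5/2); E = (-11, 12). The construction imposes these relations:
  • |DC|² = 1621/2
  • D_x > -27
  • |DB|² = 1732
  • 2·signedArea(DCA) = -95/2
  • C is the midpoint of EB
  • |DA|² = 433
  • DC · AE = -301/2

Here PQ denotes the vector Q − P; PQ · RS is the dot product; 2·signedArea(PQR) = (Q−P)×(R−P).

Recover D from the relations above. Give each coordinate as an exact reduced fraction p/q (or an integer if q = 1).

1. D_x = -26  [2·signedArea(DCA) = -95/2 ∩ DC · AE = -301/2]
2. D_y = 17  [2·signedArea(DCA) = -95/2 ∩ DC · AE = -301/2]
   → D = (-26, 17)

D = (-26, 17)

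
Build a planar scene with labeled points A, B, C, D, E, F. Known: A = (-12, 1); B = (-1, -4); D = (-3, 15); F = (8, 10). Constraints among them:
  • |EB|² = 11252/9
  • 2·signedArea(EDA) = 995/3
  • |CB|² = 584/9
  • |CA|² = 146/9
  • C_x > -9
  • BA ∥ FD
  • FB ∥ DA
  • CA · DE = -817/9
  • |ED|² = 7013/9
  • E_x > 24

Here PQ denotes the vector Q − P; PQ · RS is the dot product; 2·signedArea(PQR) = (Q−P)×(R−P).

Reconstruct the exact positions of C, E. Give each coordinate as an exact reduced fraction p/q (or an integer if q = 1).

1. E_x = 73/3  [line 14·x + -9·y + -464/3 = 0 ∩ |EB|² = 11252/9]
2. E_y = 62/3  [line 14·x + -9·y + -464/3 = 0 ∩ |EB|² = 11252/9]
   → E = (73/3, 62/3)
3. C_x = -25/3  [line -82/3·x + -17/3·y + -2084/9 = 0 ∩ |CA|² = 146/9]
4. C_y = -2/3  [line -82/3·x + -17/3·y + -2084/9 = 0 ∩ |CA|² = 146/9]
   → C = (-25/3, -2/3)

C = (-25/3, -2/3)
E = (73/3, 62/3)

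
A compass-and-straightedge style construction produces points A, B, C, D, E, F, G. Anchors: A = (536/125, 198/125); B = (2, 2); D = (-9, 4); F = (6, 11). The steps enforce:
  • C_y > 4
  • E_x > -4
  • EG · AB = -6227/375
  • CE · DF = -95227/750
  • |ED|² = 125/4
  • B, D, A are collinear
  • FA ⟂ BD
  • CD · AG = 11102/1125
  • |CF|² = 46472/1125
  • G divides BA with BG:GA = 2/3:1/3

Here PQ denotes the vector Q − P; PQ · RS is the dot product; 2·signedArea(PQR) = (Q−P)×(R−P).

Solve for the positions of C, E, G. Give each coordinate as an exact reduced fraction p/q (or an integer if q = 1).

1. G_x = 1322/375  [G divides BA with BG:GA = 2/3:1/3]
2. G_y = 646/375  [G divides BA with BG:GA = 2/3:1/3]
   → G = (1322/375, 646/375)
3. E_x = -7/2  [line 286/125·x + -52/125·y + 1157/125 = 0 ∩ |ED|² = 125/4]
4. E_y = 3  [line 286/125·x + -52/125·y + 1157/125 = 0 ∩ |ED|² = 125/4]
   → E = (-7/2, 3)
5. C_x = 512/125  [CD · AG = 11102/1125 ∩ CE · DF = -95227/750]
6. C_y = 1823/375  [CD · AG = 11102/1125 ∩ CE · DF = -95227/750]
   → C = (512/125, 1823/375)

C = (512/125, 1823/375)
E = (-7/2, 3)
G = (1322/375, 646/375)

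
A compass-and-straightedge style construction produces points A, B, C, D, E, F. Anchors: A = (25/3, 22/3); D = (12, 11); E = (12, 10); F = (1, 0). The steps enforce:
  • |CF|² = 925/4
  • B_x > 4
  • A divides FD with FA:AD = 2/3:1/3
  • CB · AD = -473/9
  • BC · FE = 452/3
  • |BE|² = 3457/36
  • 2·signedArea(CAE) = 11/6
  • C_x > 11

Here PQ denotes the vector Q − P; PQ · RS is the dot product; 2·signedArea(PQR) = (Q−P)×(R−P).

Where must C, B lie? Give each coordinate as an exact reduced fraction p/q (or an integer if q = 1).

1. C_x = 12  [line -8/3·x + 11/3·y + -13/2 = 0 ∩ |CF|² = 925/4]
2. C_y = 21/2  [line -8/3·x + 11/3·y + -13/2 = 0 ∩ |CF|² = 925/4]
   → C = (12, 21/2)
3. B_x = 14/3  [CB · AD = -473/9 ∩ BC · FE = 452/3]
4. B_y = 7/2  [CB · AD = -473/9 ∩ BC · FE = 452/3]
   → B = (14/3, 7/2)

B = (14/3, 7/2)
C = (12, 21/2)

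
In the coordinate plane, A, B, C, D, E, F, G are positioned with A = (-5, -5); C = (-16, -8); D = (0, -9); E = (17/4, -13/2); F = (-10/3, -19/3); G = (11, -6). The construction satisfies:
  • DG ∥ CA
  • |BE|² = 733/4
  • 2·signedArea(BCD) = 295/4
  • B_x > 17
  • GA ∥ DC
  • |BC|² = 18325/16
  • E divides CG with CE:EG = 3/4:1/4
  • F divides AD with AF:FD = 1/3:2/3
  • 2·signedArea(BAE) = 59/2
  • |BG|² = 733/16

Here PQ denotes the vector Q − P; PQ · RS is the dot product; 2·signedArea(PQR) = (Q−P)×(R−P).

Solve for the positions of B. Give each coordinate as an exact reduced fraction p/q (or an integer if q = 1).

B = (71/4, -11/2)

1. B_x = 71/4  [2·signedArea(BCD) = 295/4 ∩ 2·signedArea(BAE) = 59/2]
2. B_y = -11/2  [2·signedArea(BCD) = 295/4 ∩ 2·signedArea(BAE) = 59/2]
   → B = (71/4, -11/2)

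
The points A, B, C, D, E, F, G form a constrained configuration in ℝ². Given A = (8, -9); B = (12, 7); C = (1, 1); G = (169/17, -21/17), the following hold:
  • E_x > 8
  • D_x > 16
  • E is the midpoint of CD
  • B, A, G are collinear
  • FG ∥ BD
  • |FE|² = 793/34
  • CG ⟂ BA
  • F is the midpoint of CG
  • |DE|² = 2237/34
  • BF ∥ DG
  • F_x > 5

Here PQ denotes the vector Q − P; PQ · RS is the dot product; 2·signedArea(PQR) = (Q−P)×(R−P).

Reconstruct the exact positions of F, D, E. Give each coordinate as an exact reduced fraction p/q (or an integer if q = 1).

1. F_x = 93/17  [F is the midpoint of CG]
2. F_y = -2/17  [F is the midpoint of CG]
   → F = (93/17, -2/17)
3. D_x = 280/17  [BF ∥ DG ∩ FG ∥ BD]
4. D_y = 100/17  [BF ∥ DG ∩ FG ∥ BD]
   → D = (280/17, 100/17)
5. E_x = 297/34  [E is the midpoint of CD]
6. E_y = 117/34  [E is the midpoint of CD]
   → E = (297/34, 117/34)

D = (280/17, 100/17)
E = (297/34, 117/34)
F = (93/17, -2/17)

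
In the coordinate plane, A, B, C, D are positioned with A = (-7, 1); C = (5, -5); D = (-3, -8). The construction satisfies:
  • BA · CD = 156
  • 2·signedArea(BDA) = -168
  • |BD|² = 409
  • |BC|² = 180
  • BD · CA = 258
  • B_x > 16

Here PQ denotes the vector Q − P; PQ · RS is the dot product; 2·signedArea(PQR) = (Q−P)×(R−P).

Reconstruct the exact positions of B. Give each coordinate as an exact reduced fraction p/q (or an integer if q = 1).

1. B_x = 17  [BA · CD = 156 ∩ BD · CA = 258]
2. B_y = -11  [BA · CD = 156 ∩ BD · CA = 258]
   → B = (17, -11)

B = (17, -11)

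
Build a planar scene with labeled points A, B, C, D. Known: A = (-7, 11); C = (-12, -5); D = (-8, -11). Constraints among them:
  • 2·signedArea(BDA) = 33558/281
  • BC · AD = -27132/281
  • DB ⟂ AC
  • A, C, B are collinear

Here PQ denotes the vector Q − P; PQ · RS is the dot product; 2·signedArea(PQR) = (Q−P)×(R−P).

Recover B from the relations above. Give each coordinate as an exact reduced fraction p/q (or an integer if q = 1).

1. B_x = -3752/281  [A, C, B are collinear ∩ DB ⟂ AC]
2. B_y = -2621/281  [A, C, B are collinear ∩ DB ⟂ AC]
   → B = (-3752/281, -2621/281)

B = (-3752/281, -2621/281)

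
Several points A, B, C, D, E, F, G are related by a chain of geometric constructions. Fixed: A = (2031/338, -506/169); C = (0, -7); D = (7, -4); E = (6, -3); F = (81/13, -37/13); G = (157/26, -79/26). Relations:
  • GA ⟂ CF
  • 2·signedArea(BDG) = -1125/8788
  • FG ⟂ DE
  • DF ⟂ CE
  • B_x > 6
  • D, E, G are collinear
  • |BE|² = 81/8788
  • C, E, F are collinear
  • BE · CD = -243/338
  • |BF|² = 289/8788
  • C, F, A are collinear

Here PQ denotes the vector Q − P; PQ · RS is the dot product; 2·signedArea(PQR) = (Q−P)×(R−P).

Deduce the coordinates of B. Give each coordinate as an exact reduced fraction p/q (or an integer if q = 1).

B = (2055/338, -498/169)

1. B_x = 2055/338  [BE · CD = -243/338 ∩ 2·signedArea(BDG) = -1125/8788]
2. B_y = -498/169  [BE · CD = -243/338 ∩ 2·signedArea(BDG) = -1125/8788]
   → B = (2055/338, -498/169)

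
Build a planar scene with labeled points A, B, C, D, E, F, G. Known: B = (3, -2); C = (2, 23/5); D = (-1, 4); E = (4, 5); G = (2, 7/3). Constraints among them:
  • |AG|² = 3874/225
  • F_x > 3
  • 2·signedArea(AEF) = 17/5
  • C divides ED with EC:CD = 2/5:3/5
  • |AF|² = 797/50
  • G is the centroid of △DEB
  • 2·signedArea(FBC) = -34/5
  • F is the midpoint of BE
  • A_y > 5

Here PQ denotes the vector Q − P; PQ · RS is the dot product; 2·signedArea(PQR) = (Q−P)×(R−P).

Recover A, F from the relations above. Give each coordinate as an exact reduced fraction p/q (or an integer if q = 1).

1. F_x = 7/2  [F is the midpoint of BE]
2. F_y = 3/2  [F is the midpoint of BE]
   → F = (7/2, 3/2)
3. A_x = 5  [line 7/2·x + -1/2·y + -149/10 = 0 ∩ |AF|² = 797/50]
4. A_y = 26/5  [line 7/2·x + -1/2·y + -149/10 = 0 ∩ |AF|² = 797/50]
   → A = (5, 26/5)

A = (5, 26/5)
F = (7/2, 3/2)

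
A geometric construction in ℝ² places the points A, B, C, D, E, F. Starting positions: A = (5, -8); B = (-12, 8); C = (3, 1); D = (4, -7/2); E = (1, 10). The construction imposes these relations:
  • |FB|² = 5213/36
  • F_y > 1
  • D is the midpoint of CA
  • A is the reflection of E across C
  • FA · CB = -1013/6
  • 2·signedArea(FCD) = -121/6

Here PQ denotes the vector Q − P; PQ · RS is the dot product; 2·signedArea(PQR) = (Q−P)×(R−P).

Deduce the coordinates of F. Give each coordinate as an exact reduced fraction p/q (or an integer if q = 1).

F = (-5/3, 11/6)

1. F_x = -5/3  [FA · CB = -1013/6 ∩ 2·signedArea(FCD) = -121/6]
2. F_y = 11/6  [FA · CB = -1013/6 ∩ 2·signedArea(FCD) = -121/6]
   → F = (-5/3, 11/6)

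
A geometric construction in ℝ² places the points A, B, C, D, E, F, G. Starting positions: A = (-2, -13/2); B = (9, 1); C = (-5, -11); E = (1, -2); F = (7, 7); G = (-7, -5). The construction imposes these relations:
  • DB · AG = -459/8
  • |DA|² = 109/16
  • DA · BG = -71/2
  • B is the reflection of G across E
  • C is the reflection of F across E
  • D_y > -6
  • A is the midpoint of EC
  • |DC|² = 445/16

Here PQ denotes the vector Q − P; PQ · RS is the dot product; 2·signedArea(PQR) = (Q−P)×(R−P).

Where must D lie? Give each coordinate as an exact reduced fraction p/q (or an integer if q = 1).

D = (-9/2, -23/4)

1. D_x = -9/2  [DB · AG = -459/8 ∩ DA · BG = -71/2]
2. D_y = -23/4  [DB · AG = -459/8 ∩ DA · BG = -71/2]
   → D = (-9/2, -23/4)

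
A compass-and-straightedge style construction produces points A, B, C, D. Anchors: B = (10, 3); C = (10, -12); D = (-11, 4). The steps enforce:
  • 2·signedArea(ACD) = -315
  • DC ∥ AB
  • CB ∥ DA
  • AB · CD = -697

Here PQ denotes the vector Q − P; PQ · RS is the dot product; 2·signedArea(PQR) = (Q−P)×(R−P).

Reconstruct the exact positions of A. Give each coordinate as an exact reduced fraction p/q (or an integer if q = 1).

1. A_x = -11  [DC ∥ AB ∩ CB ∥ DA]
2. A_y = 19  [DC ∥ AB ∩ CB ∥ DA]
   → A = (-11, 19)

A = (-11, 19)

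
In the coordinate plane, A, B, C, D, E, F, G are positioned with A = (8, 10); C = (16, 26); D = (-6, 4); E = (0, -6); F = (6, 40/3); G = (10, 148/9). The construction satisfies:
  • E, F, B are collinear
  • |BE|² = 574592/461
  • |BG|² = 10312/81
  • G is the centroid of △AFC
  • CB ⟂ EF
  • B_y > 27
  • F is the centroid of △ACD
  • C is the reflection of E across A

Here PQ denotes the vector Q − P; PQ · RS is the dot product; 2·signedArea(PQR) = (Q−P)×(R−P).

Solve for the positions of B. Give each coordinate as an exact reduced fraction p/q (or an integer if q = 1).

1. B_x = 4824/461  [E, F, B are collinear ∩ CB ⟂ EF]
2. B_y = 12778/461  [E, F, B are collinear ∩ CB ⟂ EF]
   → B = (4824/461, 12778/461)

B = (4824/461, 12778/461)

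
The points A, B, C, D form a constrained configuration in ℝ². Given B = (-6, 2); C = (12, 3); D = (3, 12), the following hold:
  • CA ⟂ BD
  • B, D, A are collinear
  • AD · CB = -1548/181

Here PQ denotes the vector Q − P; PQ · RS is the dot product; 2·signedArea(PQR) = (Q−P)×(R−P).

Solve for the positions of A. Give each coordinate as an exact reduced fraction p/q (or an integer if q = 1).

1. A_x = 462/181  [B, D, A are collinear ∩ CA ⟂ BD]
2. A_y = 2082/181  [B, D, A are collinear ∩ CA ⟂ BD]
   → A = (462/181, 2082/181)

A = (462/181, 2082/181)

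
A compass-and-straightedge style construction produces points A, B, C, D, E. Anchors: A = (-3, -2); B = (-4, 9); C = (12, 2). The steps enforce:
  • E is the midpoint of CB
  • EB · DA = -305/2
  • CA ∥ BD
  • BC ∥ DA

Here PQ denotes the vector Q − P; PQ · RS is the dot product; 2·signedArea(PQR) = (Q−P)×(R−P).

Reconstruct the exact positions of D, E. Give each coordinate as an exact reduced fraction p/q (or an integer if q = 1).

1. D_x = -19  [BC ∥ DA ∩ CA ∥ BD]
2. D_y = 5  [BC ∥ DA ∩ CA ∥ BD]
   → D = (-19, 5)
3. E_x = 4  [E is the midpoint of CB]
4. E_y = 11/2  [E is the midpoint of CB]
   → E = (4, 11/2)

D = (-19, 5)
E = (4, 11/2)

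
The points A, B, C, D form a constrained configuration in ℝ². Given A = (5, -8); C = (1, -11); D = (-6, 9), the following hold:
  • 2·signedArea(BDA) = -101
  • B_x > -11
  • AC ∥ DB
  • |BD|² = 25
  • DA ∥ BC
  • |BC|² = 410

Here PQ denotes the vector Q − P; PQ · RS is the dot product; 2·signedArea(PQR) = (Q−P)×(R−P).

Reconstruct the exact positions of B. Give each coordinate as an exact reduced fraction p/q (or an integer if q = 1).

B = (-10, 6)

1. B_x = -10  [DA ∥ BC ∩ AC ∥ DB]
2. B_y = 6  [DA ∥ BC ∩ AC ∥ DB]
   → B = (-10, 6)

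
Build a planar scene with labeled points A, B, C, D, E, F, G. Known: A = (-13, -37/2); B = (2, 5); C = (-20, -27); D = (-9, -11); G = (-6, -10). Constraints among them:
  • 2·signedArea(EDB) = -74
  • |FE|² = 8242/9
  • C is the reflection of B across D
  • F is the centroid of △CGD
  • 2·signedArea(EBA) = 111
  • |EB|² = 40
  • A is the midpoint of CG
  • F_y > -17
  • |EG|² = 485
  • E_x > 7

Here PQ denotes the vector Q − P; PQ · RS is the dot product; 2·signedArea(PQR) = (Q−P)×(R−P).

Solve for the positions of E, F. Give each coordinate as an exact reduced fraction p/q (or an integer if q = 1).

E = (8, 7)
F = (-35/3, -16)

1. E_x = 8  [2·signedArea(EBA) = 111 ∩ 2·signedArea(EDB) = -74]
2. E_y = 7  [2·signedArea(EBA) = 111 ∩ 2·signedArea(EDB) = -74]
   → E = (8, 7)
3. F_x = -35/3  [F is the centroid of △CGD]
4. F_y = -16  [F is the centroid of △CGD]
   → F = (-35/3, -16)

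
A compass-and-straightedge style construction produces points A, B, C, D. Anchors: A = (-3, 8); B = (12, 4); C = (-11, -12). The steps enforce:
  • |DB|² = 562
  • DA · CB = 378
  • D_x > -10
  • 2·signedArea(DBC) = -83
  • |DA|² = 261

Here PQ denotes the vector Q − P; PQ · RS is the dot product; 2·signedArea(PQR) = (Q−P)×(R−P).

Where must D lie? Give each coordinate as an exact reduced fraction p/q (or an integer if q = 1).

D = (-9, -7)

1. D_x = -9  [2·signedArea(DBC) = -83 ∩ DA · CB = 378]
2. D_y = -7  [2·signedArea(DBC) = -83 ∩ DA · CB = 378]
   → D = (-9, -7)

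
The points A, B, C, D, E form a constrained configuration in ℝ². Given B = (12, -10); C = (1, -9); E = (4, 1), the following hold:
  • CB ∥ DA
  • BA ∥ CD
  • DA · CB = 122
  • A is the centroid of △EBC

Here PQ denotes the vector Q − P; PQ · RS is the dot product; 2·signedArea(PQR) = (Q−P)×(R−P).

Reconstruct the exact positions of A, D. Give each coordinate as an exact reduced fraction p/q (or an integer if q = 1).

A = (17/3, -6)
D = (-16/3, -5)

1. A_x = 17/3  [A is the centroid of △EBC]
2. A_y = -6  [A is the centroid of △EBC]
   → A = (17/3, -6)
3. D_x = -16/3  [CB ∥ DA ∩ BA ∥ CD]
4. D_y = -5  [CB ∥ DA ∩ BA ∥ CD]
   → D = (-16/3, -5)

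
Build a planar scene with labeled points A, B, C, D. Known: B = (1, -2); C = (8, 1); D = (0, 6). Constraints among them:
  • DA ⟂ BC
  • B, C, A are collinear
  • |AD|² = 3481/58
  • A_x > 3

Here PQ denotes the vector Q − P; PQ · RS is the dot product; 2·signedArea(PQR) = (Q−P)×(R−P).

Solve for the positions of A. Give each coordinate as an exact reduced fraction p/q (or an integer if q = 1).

1. A_x = 177/58  [B, C, A are collinear ∩ DA ⟂ BC]
2. A_y = -65/58  [B, C, A are collinear ∩ DA ⟂ BC]
   → A = (177/58, -65/58)

A = (177/58, -65/58)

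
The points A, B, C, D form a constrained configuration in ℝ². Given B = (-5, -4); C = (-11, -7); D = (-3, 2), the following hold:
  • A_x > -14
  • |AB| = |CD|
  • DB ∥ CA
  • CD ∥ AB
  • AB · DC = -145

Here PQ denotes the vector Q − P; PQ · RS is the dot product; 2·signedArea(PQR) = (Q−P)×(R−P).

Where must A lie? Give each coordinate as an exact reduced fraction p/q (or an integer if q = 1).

1. A_x = -13  [CD ∥ AB ∩ DB ∥ CA]
2. A_y = -13  [CD ∥ AB ∩ DB ∥ CA]
   → A = (-13, -13)

A = (-13, -13)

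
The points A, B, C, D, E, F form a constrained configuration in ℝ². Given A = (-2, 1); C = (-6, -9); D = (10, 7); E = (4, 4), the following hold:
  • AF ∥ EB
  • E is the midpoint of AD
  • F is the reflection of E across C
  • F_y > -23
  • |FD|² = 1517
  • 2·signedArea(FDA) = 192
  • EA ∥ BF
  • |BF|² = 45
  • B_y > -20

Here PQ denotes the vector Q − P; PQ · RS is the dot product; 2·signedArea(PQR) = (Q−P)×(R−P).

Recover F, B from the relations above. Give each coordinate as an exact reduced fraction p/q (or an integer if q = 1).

1. F_x = -16  [F is the reflection of E across C]
2. F_y = -22  [F is the reflection of E across C]
   → F = (-16, -22)
3. B_x = -10  [EA ∥ BF ∩ AF ∥ EB]
4. B_y = -19  [EA ∥ BF ∩ AF ∥ EB]
   → B = (-10, -19)

B = (-10, -19)
F = (-16, -22)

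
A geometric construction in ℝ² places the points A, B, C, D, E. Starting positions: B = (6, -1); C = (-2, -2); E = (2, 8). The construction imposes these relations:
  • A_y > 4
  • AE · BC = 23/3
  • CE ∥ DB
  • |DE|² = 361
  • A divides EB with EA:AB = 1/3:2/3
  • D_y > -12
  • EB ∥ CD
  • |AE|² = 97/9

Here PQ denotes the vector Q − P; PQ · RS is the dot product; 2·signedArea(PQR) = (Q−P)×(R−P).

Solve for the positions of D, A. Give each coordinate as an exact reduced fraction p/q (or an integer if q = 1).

A = (10/3, 5)
D = (2, -11)

1. D_x = 2  [CE ∥ DB ∩ EB ∥ CD]
2. D_y = -11  [CE ∥ DB ∩ EB ∥ CD]
   → D = (2, -11)
3. A_x = 10/3  [A divides EB with EA:AB = 1/3:2/3]
4. A_y = 5  [A divides EB with EA:AB = 1/3:2/3]
   → A = (10/3, 5)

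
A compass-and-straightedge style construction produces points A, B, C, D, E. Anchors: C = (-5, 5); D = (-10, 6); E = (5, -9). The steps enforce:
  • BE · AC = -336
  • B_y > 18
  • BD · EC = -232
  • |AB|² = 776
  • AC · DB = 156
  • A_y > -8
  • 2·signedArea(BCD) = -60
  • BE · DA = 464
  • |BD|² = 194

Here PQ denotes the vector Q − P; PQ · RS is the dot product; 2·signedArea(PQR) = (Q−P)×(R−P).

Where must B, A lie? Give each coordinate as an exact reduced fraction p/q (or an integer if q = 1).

A = (-5, -7)
B = (-15, 19)

1. B_x = -15  [BD · EC = -232 ∩ 2·signedArea(BCD) = -60]
2. B_y = 19  [BD · EC = -232 ∩ 2·signedArea(BCD) = -60]
   → B = (-15, 19)
3. A_x = -5  [BE · DA = 464 ∩ AC · DB = 156]
4. A_y = -7  [BE · DA = 464 ∩ AC · DB = 156]
   → A = (-5, -7)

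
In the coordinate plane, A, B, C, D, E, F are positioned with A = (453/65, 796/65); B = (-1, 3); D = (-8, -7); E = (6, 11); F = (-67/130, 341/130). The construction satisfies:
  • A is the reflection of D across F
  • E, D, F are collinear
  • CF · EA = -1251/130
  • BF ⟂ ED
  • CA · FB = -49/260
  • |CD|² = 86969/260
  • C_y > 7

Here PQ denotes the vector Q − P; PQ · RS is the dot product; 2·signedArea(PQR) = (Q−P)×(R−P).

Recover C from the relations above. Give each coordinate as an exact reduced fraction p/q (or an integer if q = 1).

C = (194/65, 991/130)

1. C_x = 194/65  [CF · EA = -1251/130 ∩ CA · FB = -49/260]
2. C_y = 991/130  [CF · EA = -1251/130 ∩ CA · FB = -49/260]
   → C = (194/65, 991/130)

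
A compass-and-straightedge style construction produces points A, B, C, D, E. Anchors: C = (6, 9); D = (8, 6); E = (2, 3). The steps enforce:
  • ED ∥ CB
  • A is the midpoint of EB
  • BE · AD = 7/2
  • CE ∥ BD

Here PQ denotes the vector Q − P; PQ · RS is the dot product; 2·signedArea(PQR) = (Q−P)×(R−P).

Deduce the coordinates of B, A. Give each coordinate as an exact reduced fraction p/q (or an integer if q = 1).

A = (7, 15/2)
B = (12, 12)

1. B_x = 12  [CE ∥ BD ∩ ED ∥ CB]
2. B_y = 12  [CE ∥ BD ∩ ED ∥ CB]
   → B = (12, 12)
3. A_x = 7  [A is the midpoint of EB]
4. A_y = 15/2  [A is the midpoint of EB]
   → A = (7, 15/2)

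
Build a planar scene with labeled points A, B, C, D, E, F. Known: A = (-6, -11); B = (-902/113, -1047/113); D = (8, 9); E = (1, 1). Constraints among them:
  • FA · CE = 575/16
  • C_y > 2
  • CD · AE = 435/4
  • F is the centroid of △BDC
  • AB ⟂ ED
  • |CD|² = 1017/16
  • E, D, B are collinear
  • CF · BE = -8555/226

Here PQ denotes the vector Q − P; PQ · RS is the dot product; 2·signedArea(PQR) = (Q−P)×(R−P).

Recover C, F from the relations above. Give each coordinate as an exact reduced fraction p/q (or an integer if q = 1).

C = (11/4, 3)
F = (417/452, 103/113)

1. C_x = 11/4  [line -7·x + -12·y + 221/4 = 0 ∩ |CD|² = 1017/16]
2. C_y = 3  [line -7·x + -12·y + 221/4 = 0 ∩ |CD|² = 1017/16]
   → C = (11/4, 3)
3. F_x = 417/452  [F is the centroid of △BDC]
4. F_y = 103/113  [F is the centroid of △BDC]
   → F = (417/452, 103/113)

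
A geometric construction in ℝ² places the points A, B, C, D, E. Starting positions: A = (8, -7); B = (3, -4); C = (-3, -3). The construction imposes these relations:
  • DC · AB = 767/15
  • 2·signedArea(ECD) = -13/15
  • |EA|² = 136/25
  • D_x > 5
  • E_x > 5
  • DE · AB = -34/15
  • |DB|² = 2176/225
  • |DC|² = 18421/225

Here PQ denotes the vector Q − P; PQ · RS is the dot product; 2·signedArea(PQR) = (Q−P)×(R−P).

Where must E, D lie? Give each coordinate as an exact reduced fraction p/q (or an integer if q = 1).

1. D_x = 17/3  [line 5·x + -3·y + -677/15 = 0 ∩ |DB|² = 2176/225]
2. D_y = -28/5  [line 5·x + -3·y + -677/15 = 0 ∩ |DB|² = 2176/225]
   → D = (17/3, -28/5)
3. E_x = 6  [2·signedArea(ECD) = -13/15 ∩ DE · AB = -34/15]
4. E_y = -29/5  [2·signedArea(ECD) = -13/15 ∩ DE · AB = -34/15]
   → E = (6, -29/5)

D = (17/3, -28/5)
E = (6, -29/5)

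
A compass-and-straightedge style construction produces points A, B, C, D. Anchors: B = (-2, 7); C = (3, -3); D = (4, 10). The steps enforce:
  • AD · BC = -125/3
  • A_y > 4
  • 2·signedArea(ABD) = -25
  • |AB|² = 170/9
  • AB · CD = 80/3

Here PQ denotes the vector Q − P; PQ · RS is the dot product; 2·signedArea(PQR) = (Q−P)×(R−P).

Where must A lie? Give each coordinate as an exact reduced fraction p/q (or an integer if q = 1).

1. A_x = 5/3  [AD · BC = -125/3 ∩ AB · CD = 80/3]
2. A_y = 14/3  [AD · BC = -125/3 ∩ AB · CD = 80/3]
   → A = (5/3, 14/3)

A = (5/3, 14/3)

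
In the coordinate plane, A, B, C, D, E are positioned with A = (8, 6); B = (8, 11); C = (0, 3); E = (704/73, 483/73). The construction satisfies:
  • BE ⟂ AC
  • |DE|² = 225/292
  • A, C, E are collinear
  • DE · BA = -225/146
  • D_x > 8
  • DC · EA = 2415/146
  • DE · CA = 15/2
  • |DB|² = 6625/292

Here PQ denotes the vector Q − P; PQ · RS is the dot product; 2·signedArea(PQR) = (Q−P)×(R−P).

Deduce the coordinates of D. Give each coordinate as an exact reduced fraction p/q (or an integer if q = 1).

D = (644/73, 921/146)

1. D_x = 644/73  [DC · EA = 2415/146 ∩ DE · BA = -225/146]
2. D_y = 921/146  [DC · EA = 2415/146 ∩ DE · BA = -225/146]
   → D = (644/73, 921/146)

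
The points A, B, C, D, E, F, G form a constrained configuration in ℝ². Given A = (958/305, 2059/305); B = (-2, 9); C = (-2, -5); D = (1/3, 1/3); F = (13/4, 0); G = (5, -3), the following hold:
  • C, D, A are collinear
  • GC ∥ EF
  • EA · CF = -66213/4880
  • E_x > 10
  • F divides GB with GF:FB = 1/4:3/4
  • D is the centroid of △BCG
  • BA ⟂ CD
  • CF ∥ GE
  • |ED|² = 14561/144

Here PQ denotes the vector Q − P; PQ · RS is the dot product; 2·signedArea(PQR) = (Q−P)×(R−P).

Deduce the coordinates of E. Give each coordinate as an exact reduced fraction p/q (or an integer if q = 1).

E = (41/4, 2)

1. E_x = 41/4  [GC ∥ EF ∩ CF ∥ GE]
2. E_y = 2  [GC ∥ EF ∩ CF ∥ GE]
   → E = (41/4, 2)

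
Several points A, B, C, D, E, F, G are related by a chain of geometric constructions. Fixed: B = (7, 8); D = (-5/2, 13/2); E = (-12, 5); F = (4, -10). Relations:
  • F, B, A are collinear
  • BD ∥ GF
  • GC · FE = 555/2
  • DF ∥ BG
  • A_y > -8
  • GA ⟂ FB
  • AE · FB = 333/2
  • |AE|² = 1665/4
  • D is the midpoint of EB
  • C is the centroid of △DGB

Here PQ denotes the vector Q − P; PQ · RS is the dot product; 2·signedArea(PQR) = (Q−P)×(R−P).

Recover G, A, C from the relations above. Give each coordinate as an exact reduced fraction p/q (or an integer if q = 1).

A = (9/2, -7)
C = (6, 2)
G = (27/2, -17/2)

1. G_x = 27/2  [BD ∥ GF ∩ DF ∥ BG]
2. G_y = -17/2  [BD ∥ GF ∩ DF ∥ BG]
   → G = (27/2, -17/2)
3. A_x = 9/2  [F, B, A are collinear ∩ GA ⟂ FB]
4. A_y = -7  [F, B, A are collinear ∩ GA ⟂ FB]
   → A = (9/2, -7)
5. C_x = 6  [C is the centroid of △DGB]
6. C_y = 2  [C is the centroid of △DGB]
   → C = (6, 2)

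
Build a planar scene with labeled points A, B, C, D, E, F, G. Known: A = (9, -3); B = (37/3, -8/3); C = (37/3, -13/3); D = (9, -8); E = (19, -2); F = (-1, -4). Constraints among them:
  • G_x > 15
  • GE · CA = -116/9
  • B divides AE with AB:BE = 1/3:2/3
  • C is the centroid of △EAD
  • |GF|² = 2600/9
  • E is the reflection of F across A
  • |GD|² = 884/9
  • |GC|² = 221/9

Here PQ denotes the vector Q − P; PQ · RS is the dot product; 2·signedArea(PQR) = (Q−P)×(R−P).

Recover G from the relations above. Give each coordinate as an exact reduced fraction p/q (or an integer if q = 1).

G = (47/3, -2/3)

1. G_x = 47/3  [line 10/3·x + -4/3·y + -478/9 = 0 ∩ |GD|² = 884/9]
2. G_y = -2/3  [line 10/3·x + -4/3·y + -478/9 = 0 ∩ |GD|² = 884/9]
   → G = (47/3, -2/3)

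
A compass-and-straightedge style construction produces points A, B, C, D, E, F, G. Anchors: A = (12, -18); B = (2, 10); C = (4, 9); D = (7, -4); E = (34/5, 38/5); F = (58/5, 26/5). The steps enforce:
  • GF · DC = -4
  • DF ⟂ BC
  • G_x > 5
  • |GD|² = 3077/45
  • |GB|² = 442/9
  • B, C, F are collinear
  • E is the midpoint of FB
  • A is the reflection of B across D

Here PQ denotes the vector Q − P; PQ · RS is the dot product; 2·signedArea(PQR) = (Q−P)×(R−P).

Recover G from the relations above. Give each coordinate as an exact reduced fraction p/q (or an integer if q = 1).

G = (89/15, 21/5)

1. G_x = 89/15  [line 3·x + -13·y + 184/5 = 0 ∩ |GB|² = 442/9]
2. G_y = 21/5  [line 3·x + -13·y + 184/5 = 0 ∩ |GB|² = 442/9]
   → G = (89/15, 21/5)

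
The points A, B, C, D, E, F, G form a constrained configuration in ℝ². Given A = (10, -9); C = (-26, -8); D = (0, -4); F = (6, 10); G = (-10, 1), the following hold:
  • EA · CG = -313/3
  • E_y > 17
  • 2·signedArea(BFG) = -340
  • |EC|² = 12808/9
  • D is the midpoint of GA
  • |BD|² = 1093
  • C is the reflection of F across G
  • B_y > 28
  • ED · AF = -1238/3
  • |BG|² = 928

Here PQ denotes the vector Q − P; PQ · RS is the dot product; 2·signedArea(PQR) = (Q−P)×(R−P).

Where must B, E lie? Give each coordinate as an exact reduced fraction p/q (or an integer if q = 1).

B = (2, 29)
E = (4/3, 18)

1. B_x = 2  [line 9·x + -16·y + 446 = 0 ∩ |BG|² = 928]
2. B_y = 29  [line 9·x + -16·y + 446 = 0 ∩ |BG|² = 928]
   → B = (2, 29)
3. E_x = 4/3  [EA · CG = -313/3 ∩ ED · AF = -1238/3]
4. E_y = 18  [EA · CG = -313/3 ∩ ED · AF = -1238/3]
   → E = (4/3, 18)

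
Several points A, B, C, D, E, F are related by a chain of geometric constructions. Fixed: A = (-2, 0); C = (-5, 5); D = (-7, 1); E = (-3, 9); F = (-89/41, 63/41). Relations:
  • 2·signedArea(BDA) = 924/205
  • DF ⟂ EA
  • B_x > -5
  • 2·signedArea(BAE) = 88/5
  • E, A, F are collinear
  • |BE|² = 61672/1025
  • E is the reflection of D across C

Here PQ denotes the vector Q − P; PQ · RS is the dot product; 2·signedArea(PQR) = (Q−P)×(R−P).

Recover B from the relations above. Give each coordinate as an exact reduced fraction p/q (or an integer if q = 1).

1. B_x = -841/205  [2·signedArea(BDA) = 924/205 ∩ 2·signedArea(BAE) = 88/5]
2. B_y = 271/205  [2·signedArea(BDA) = 924/205 ∩ 2·signedArea(BAE) = 88/5]
   → B = (-841/205, 271/205)

B = (-841/205, 271/205)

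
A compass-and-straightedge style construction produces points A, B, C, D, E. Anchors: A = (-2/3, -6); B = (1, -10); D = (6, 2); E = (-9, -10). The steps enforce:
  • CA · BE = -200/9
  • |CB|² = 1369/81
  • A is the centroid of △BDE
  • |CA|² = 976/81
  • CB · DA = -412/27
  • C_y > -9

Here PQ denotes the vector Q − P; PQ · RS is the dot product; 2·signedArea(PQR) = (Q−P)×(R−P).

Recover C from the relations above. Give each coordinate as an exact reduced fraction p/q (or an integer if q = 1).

1. C_x = -26/9  [CA · BE = -200/9 ∩ CB · DA = -412/27]
2. C_y = -26/3  [CA · BE = -200/9 ∩ CB · DA = -412/27]
   → C = (-26/9, -26/3)

C = (-26/9, -26/3)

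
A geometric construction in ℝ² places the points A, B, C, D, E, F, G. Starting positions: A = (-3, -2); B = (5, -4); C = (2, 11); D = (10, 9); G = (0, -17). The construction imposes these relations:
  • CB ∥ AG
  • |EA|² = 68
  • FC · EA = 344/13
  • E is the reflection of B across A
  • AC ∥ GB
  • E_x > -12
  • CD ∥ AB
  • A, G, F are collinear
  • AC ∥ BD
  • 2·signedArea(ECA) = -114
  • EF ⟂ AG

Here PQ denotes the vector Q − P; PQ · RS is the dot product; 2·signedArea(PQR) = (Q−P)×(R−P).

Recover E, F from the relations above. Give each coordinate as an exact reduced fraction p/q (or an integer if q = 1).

1. E_x = -11  [E is the reflection of B across A]
2. E_y = 0  [E is the reflection of B across A]
   → E = (-11, 0)
3. F_x = -48/13  [A, G, F are collinear ∩ EF ⟂ AG]
4. F_y = 19/13  [A, G, F are collinear ∩ EF ⟂ AG]
   → F = (-48/13, 19/13)

E = (-11, 0)
F = (-48/13, 19/13)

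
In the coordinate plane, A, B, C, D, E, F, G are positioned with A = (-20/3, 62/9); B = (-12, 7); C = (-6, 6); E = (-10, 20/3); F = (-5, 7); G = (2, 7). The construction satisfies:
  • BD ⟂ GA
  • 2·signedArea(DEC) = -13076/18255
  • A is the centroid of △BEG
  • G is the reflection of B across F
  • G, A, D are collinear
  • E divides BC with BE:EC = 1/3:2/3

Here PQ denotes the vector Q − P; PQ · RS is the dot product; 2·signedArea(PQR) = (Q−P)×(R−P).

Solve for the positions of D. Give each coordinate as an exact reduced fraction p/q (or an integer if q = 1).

D = (-73006/6085, 41503/6085)

1. D_x = -73006/6085  [G, A, D are collinear ∩ BD ⟂ GA]
2. D_y = 41503/6085  [G, A, D are collinear ∩ BD ⟂ GA]
   → D = (-73006/6085, 41503/6085)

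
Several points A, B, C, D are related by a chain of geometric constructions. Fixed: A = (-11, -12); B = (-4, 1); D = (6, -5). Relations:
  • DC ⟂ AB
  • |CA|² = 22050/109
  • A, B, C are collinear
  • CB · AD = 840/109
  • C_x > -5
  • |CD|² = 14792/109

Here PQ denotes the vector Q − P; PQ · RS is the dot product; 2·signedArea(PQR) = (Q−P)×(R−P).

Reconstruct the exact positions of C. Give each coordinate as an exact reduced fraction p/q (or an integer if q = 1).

1. C_x = -464/109  [A, B, C are collinear ∩ DC ⟂ AB]
2. C_y = 57/109  [A, B, C are collinear ∩ DC ⟂ AB]
   → C = (-464/109, 57/109)

C = (-464/109, 57/109)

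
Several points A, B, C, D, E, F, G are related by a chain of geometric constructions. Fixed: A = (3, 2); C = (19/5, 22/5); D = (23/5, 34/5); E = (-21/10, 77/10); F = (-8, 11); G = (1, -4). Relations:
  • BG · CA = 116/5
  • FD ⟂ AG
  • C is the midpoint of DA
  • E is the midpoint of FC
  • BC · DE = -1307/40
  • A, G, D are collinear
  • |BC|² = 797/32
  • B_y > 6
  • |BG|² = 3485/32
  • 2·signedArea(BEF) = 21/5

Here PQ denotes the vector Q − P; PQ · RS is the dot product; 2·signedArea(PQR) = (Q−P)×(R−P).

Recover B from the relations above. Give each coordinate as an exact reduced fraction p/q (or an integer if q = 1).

1. B_x = -33/40  [2·signedArea(BEF) = 21/5 ∩ BG · CA = 116/5]
2. B_y = 251/40  [2·signedArea(BEF) = 21/5 ∩ BG · CA = 116/5]
   → B = (-33/40, 251/40)

B = (-33/40, 251/40)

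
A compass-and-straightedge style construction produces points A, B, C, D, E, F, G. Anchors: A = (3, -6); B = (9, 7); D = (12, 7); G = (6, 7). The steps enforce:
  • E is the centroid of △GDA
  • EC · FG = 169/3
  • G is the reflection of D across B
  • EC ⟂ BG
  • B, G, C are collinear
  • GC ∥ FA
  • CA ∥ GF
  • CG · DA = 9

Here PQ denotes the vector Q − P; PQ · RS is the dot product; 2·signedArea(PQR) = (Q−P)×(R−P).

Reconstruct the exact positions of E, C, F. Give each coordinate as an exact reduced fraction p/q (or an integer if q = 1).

C = (7, 7)
E = (7, 8/3)
F = (2, -6)

1. E_x = 7  [E is the centroid of △GDA]
2. E_y = 8/3  [E is the centroid of △GDA]
   → E = (7, 8/3)
3. C_x = 7  [B, G, C are collinear ∩ EC ⟂ BG]
4. C_y = 7  [B, G, C are collinear ∩ EC ⟂ BG]
   → C = (7, 7)
5. F_x = 2  [GC ∥ FA ∩ CA ∥ GF]
6. F_y = -6  [GC ∥ FA ∩ CA ∥ GF]
   → F = (2, -6)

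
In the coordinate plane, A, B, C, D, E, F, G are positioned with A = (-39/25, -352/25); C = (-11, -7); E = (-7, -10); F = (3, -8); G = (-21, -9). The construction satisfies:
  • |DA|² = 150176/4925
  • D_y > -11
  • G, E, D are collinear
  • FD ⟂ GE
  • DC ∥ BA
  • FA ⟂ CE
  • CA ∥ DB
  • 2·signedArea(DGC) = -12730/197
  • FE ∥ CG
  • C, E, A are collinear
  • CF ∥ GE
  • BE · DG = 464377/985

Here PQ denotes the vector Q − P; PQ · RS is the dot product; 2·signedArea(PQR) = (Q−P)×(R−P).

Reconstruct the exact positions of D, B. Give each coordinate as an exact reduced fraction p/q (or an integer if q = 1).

1. D_x = 553/197  [G, E, D are collinear ∩ FD ⟂ GE]
2. D_y = -2108/197  [G, E, D are collinear ∩ FD ⟂ GE]
   → D = (553/197, -2108/197)
3. B_x = 60317/4925  [DC ∥ BA ∩ CA ∥ DB]
4. B_y = -87569/4925  [DC ∥ BA ∩ CA ∥ DB]
   → B = (60317/4925, -87569/4925)

B = (60317/4925, -87569/4925)
D = (553/197, -2108/197)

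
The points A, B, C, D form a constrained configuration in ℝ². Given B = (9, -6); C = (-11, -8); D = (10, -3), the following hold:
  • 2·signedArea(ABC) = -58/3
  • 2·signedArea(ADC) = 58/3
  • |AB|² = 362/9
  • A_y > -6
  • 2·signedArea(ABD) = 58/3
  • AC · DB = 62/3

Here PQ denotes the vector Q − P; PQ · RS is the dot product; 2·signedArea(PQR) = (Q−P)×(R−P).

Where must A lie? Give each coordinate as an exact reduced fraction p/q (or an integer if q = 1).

A = (8/3, -17/3)

1. A_x = 8/3  [2·signedArea(ABC) = -58/3 ∩ 2·signedArea(ADC) = 58/3]
2. A_y = -17/3  [2·signedArea(ABC) = -58/3 ∩ 2·signedArea(ADC) = 58/3]
   → A = (8/3, -17/3)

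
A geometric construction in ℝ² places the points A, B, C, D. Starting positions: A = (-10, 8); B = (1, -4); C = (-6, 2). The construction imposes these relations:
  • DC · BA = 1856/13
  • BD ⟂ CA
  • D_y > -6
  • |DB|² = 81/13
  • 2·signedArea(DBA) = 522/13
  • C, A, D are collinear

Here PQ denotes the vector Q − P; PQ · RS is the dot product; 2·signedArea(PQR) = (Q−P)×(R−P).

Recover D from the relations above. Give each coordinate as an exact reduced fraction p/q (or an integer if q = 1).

D = (-14/13, -70/13)

1. D_x = -14/13  [C, A, D are collinear ∩ BD ⟂ CA]
2. D_y = -70/13  [C, A, D are collinear ∩ BD ⟂ CA]
   → D = (-14/13, -70/13)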